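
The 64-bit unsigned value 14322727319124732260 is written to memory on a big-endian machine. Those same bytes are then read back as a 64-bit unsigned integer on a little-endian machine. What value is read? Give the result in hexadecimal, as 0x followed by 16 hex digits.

14322727319124732260 in 64-bit hexadecimal is 0xC6C48C9C97366964.
Stored big-endian, the bytes at ascending addresses are C6 C4 8C 9C 97 36 69 64.
Read back as little-endian, the first byte is least significant, giving 0x646936979C8CC4C6.

0x646936979C8CC4C6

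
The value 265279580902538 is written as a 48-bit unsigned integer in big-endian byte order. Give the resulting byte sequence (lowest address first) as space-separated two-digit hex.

265279580902538 in hexadecimal, padded to 48 bits, is 0xF145372F948A.
Split into bytes (most-significant first): F1 45 37 2F 94 8A.
Big-endian stores the most-significant byte at the lowest address.
So the memory order matches the most-significant-first order: F1 45 37 2F 94 8A.

F1 45 37 2F 94 8A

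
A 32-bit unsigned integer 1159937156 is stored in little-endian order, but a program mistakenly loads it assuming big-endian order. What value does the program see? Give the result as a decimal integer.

2218533701

1159937156 in 32-bit hexadecimal is 0x45233C84.
Stored little-endian, the bytes at ascending addresses are 84 3C 23 45.
Read back as big-endian, the last byte is least significant, giving 0x843C2345.
0x843C2345 = 2218533701.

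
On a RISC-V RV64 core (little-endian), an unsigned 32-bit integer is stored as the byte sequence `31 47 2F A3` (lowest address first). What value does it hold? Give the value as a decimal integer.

2737784625

Little-endian: lowest address holds the least-significant byte.
Reassemble most-significant byte first: A3 2F 47 31 → 0xA32F4731.
0xA32F4731 = 2737784625.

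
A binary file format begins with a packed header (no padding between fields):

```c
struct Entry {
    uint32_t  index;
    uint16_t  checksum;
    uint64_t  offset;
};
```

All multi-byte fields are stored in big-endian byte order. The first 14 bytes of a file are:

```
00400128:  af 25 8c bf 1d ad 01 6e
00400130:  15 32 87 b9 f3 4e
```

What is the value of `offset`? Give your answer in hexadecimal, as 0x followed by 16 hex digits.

0x016E153287B9F34E

`offset` follows `index` (4 B), `checksum` (2 B), so it starts at offset 4 + 2 = 6 and occupies 8 bytes.
Bytes at offsets 6..13: 01 6E 15 32 87 B9 F3 4E.
In big-endian order the high byte comes first in memory.
The bytes are already most-significant first: 0x016E153287B9F34E.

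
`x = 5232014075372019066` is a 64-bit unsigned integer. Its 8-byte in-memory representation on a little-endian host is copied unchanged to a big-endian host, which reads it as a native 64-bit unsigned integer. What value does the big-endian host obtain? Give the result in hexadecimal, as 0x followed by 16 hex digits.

0x7A9D64C614D99B48

5232014075372019066 in 64-bit hexadecimal is 0x489BD914C6649D7A.
Stored little-endian, the bytes at ascending addresses are 7A 9D 64 C6 14 D9 9B 48.
Read back as big-endian, the last byte is least significant, giving 0x7A9D64C614D99B48.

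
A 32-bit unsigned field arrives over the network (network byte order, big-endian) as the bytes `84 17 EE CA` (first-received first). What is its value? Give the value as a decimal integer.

2216160970

Big-endian: lowest address holds the most-significant byte.
The bytes are already most-significant first: 0x8417EECA.
0x8417EECA = 2216160970.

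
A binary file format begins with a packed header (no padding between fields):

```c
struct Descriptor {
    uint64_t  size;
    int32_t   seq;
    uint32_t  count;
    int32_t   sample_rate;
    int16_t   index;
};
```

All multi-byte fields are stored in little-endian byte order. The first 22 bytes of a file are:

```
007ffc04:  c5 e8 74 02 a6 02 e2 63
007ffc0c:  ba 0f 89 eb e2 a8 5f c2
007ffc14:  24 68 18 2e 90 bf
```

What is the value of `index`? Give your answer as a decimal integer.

-16496

`index` follows `size` (8 B), `seq` (4 B), `count` (4 B), `sample_rate` (4 B), so it starts at offset 8 + 4 + 4 + 4 = 20 and occupies 2 bytes.
Bytes at offsets 20..21: 90 BF.
In little-endian order the low byte comes first in memory.
Reassemble most-significant byte first: BF 90 → 0xBF90.
Top bit is set, so as a signed 16-bit value this is 0xBF90 − 2^16 = -16496.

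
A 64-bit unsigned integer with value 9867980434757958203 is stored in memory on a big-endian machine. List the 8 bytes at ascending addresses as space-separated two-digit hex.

9867980434757958203 in hexadecimal, padded to 64 bits, is 0x88F21BEC3040BA3B.
Split into bytes (most-significant first): 88 F2 1B EC 30 40 BA 3B.
In big-endian order the high byte comes first in memory.
So the memory order matches the most-significant-first order: 88 F2 1B EC 30 40 BA 3B.

88 F2 1B EC 30 40 BA 3B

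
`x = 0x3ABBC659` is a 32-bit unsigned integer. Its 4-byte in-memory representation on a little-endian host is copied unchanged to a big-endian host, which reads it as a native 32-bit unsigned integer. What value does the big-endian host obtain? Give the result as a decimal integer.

Stored little-endian, the bytes at ascending addresses are 59 C6 BB 3A.
Read back as big-endian, the last byte is least significant, giving 0x59C6BB3A.
0x59C6BB3A = 1506196282.

1506196282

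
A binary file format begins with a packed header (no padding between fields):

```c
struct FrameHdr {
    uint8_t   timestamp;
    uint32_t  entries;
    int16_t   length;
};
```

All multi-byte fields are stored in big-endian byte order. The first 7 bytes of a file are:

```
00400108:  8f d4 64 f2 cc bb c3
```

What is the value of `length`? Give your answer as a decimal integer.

-17469

`length` follows `timestamp` (1 B), `entries` (4 B), so it starts at offset 1 + 4 = 5 and occupies 2 bytes.
Bytes at offsets 5..6: BB C3.
Big-endian: lowest address holds the most-significant byte.
The bytes are already most-significant first: 0xBBC3.
Top bit is set, so as a signed 16-bit value this is 0xBBC3 − 2^16 = -17469.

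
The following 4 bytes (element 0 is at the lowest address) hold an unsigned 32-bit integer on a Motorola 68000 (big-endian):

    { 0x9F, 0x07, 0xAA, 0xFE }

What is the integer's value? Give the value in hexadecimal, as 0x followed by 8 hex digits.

Big-endian stores the most-significant byte at the lowest address.
The bytes are already most-significant first: 0x9F07AAFE.

0x9F07AAFE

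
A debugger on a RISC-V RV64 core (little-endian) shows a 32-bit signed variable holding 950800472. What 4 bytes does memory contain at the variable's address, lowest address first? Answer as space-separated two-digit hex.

58 10 AC 38

950800472 in hexadecimal, padded to 32 bits, is 0x38AC1058.
Split into bytes (most-significant first): 38 AC 10 58.
Little-endian: lowest address holds the least-significant byte.
So at ascending addresses the bytes are 58 10 AC 38.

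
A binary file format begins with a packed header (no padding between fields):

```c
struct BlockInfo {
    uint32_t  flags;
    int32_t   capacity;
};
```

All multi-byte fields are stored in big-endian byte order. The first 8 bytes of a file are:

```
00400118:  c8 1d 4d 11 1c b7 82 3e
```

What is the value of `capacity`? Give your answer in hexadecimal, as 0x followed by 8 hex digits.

0x1CB7823E

`capacity` follows `flags` (4 bytes), so it starts at byte offset 4 and occupies 4 bytes.
Bytes at offsets 4..7: 1C B7 82 3E.
In big-endian order the high byte comes first in memory.
The bytes are already most-significant first: 0x1CB7823E.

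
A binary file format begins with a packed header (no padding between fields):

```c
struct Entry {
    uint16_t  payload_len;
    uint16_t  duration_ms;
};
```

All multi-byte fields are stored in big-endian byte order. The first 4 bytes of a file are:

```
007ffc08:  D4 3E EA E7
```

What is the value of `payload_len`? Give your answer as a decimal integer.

`payload_len` is the first field, at byte offset 0, occupying 2 bytes.
Bytes at offsets 0..1: D4 3E.
In big-endian order the high byte comes first in memory.
The bytes are already most-significant first: 0xD43E.
0xD43E = 54334.

54334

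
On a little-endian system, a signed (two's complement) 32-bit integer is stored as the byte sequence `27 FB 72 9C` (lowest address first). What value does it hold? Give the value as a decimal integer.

Little-endian: lowest address holds the least-significant byte.
Reassemble most-significant byte first: 9C 72 FB 27 → 0x9C72FB27.
Top bit is set, so as a signed 32-bit value this is 0x9C72FB27 − 2^32 = -1670186201.

-1670186201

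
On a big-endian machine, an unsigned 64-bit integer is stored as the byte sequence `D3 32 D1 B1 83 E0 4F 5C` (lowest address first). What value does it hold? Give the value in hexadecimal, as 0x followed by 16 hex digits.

0xD332D1B183E04F5C

Big-endian: lowest address holds the most-significant byte.
The bytes are already most-significant first: 0xD332D1B183E04F5C.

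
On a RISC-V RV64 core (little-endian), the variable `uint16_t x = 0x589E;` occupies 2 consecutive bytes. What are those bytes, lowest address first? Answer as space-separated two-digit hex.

9E 58

Split into bytes (most-significant first): 58 9E.
Little-endian stores the least-significant byte at the lowest address.
So at ascending addresses the bytes are 9E 58.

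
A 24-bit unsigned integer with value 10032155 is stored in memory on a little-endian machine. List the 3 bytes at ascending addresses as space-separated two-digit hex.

10032155 in hexadecimal, padded to 24 bits, is 0x99141B.
Split into bytes (most-significant first): 99 14 1B.
Little-endian stores the least-significant byte at the lowest address.
So at ascending addresses the bytes are 1B 14 99.

1B 14 99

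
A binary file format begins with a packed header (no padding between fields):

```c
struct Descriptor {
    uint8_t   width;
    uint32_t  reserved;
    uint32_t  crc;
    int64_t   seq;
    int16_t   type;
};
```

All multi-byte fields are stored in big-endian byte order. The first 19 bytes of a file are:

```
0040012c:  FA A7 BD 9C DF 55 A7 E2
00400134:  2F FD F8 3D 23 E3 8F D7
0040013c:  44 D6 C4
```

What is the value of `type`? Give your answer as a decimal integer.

-10556

`type` follows `width` (1 B), `reserved` (4 B), `crc` (4 B), `seq` (8 B), so it starts at offset 1 + 4 + 4 + 8 = 17 and occupies 2 bytes.
Bytes at offsets 17..18: D6 C4.
Big-endian stores the most-significant byte at the lowest address.
The bytes are already most-significant first: 0xD6C4.
Top bit is set, so as a signed 16-bit value this is 0xD6C4 − 2^16 = -10556.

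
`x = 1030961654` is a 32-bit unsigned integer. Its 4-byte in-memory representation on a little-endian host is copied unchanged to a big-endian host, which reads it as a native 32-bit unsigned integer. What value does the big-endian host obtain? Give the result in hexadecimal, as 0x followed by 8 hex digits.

0xF639733D

1030961654 in 32-bit hexadecimal is 0x3D7339F6.
Stored little-endian, the bytes at ascending addresses are F6 39 73 3D.
Read back as big-endian, the last byte is least significant, giving 0xF639733D.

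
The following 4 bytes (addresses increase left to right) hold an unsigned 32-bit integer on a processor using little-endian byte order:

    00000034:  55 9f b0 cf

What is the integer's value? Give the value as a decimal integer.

3484458837

Little-endian stores the least-significant byte at the lowest address.
Reassemble most-significant byte first: CF B0 9F 55 → 0xCFB09F55.
0xCFB09F55 = 3484458837.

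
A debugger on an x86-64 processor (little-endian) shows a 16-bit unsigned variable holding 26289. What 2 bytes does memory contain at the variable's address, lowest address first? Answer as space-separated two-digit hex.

B1 66

26289 in hexadecimal, padded to 16 bits, is 0x66B1.
Split into bytes (most-significant first): 66 B1.
Little-endian stores the least-significant byte at the lowest address.
So at ascending addresses the bytes are B1 66.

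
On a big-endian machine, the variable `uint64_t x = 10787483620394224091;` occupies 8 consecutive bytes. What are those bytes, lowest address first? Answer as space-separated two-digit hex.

10787483620394224091 in hexadecimal, padded to 64 bits, is 0x95B4D732BDF149DB.
Split into bytes (most-significant first): 95 B4 D7 32 BD F1 49 DB.
In big-endian order the high byte comes first in memory.
So the memory order matches the most-significant-first order: 95 B4 D7 32 BD F1 49 DB.

95 B4 D7 32 BD F1 49 DB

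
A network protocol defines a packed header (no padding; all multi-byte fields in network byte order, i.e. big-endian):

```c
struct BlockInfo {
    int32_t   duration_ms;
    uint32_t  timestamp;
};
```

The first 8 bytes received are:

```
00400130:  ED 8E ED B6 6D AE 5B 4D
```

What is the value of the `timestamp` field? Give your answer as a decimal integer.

`timestamp` follows `duration_ms` (4 bytes), so it starts at byte offset 4 and occupies 4 bytes.
Bytes at offsets 4..7: 6D AE 5B 4D.
Big-endian: lowest address holds the most-significant byte.
The bytes are already most-significant first: 0x6DAE5B4D.
0x6DAE5B4D = 1840143181.

1840143181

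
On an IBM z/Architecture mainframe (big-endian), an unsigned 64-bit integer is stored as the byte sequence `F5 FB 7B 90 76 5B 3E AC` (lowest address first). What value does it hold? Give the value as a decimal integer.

17724896618837917356

Big-endian: lowest address holds the most-significant byte.
The bytes are already most-significant first: 0xF5FB7B90765B3EAC.
0xF5FB7B90765B3EAC = 17724896618837917356.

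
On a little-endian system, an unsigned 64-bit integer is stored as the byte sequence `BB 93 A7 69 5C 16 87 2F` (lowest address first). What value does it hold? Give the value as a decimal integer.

In little-endian order the low byte comes first in memory.
Reassemble most-significant byte first: 2F 87 16 5C 69 A7 93 BB → 0x2F87165C69A793BB.
0x2F87165C69A793BB = 3424730627803943867.

3424730627803943867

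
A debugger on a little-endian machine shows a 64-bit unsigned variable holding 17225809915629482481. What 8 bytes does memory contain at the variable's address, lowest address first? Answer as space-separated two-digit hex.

17225809915629482481 in hexadecimal, padded to 64 bits, is 0xEF0E5EDA1D7F31F1.
Split into bytes (most-significant first): EF 0E 5E DA 1D 7F 31 F1.
Little-endian: lowest address holds the least-significant byte.
So at ascending addresses the bytes are F1 31 7F 1D DA 5E 0E EF.

F1 31 7F 1D DA 5E 0E EF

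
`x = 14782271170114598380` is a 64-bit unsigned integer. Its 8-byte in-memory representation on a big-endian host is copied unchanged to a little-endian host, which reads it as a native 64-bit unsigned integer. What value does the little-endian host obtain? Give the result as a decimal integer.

17056588866425529805

14782271170114598380 in 64-bit hexadecimal is 0xCD252D4F342DB5EC.
Stored big-endian, the bytes at ascending addresses are CD 25 2D 4F 34 2D B5 EC.
Read back as little-endian, the first byte is least significant, giving 0xECB52D344F2D25CD.
0xECB52D344F2D25CD = 17056588866425529805.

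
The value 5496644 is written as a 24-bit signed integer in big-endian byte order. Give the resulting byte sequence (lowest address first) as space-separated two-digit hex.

5496644 in hexadecimal, padded to 24 bits, is 0x53DF44.
Split into bytes (most-significant first): 53 DF 44.
Big-endian: lowest address holds the most-significant byte.
So the memory order matches the most-significant-first order: 53 DF 44.

53 DF 44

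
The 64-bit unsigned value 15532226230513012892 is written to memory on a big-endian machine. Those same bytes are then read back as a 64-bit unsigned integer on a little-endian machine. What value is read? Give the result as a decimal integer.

11281723364421242327

15532226230513012892 in 64-bit hexadecimal is 0xD78D8D76A0BB909C.
Stored big-endian, the bytes at ascending addresses are D7 8D 8D 76 A0 BB 90 9C.
Read back as little-endian, the first byte is least significant, giving 0x9C90BBA0768D8DD7.
0x9C90BBA0768D8DD7 = 11281723364421242327.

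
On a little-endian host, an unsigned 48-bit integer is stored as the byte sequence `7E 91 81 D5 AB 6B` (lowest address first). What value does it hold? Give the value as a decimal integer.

118385765618046

In little-endian order the low byte comes first in memory.
Reassemble most-significant byte first: 6B AB D5 81 91 7E → 0x6BABD581917E.
0x6BABD581917E = 118385765618046.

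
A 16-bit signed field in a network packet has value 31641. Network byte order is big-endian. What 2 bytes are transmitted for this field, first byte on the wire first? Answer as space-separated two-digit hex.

7B 99

31641 in hexadecimal, padded to 16 bits, is 0x7B99.
Split into bytes (most-significant first): 7B 99.
In big-endian order the high byte comes first in memory.
So the memory order matches the most-significant-first order: 7B 99.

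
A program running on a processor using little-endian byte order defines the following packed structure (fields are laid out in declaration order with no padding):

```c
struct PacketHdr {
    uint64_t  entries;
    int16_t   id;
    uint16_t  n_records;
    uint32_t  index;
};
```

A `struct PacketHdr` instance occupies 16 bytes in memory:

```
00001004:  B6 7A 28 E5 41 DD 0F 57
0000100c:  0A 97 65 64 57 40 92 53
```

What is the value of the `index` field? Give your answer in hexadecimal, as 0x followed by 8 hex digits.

0x53924057

`index` follows `entries` (8 B), `id` (2 B), `n_records` (2 B), so it starts at offset 8 + 2 + 2 = 12 and occupies 4 bytes.
Bytes at offsets 12..15: 57 40 92 53.
Little-endian: lowest address holds the least-significant byte.
Reassemble most-significant byte first: 53 92 40 57 → 0x53924057.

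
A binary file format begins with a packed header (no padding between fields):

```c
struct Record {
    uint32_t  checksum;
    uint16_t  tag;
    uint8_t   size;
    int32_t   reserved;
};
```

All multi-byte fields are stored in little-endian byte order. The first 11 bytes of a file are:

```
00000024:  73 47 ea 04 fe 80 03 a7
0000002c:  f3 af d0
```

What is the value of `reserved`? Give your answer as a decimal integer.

-793775193

`reserved` follows `checksum` (4 B), `tag` (2 B), `size` (1 B), so it starts at offset 4 + 2 + 1 = 7 and occupies 4 bytes.
Bytes at offsets 7..10: A7 F3 AF D0.
In little-endian order the low byte comes first in memory.
Reassemble most-significant byte first: D0 AF F3 A7 → 0xD0AFF3A7.
Top bit is set, so as a signed 32-bit value this is 0xD0AFF3A7 − 2^32 = -793775193.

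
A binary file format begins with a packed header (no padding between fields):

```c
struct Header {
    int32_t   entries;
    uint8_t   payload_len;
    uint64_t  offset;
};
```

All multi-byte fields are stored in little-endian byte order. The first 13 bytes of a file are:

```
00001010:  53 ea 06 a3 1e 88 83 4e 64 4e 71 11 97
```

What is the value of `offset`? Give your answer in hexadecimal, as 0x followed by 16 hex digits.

`offset` follows `entries` (4 B), `payload_len` (1 B), so it starts at offset 4 + 1 = 5 and occupies 8 bytes.
Bytes at offsets 5..12: 88 83 4E 64 4E 71 11 97.
Little-endian: lowest address holds the least-significant byte.
Reassemble most-significant byte first: 97 11 71 4E 64 4E 83 88 → 0x9711714E644E8388.

0x9711714E644E8388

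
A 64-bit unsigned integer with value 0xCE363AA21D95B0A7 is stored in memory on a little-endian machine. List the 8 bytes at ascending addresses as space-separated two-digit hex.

Split into bytes (most-significant first): CE 36 3A A2 1D 95 B0 A7.
In little-endian order the low byte comes first in memory.
So at ascending addresses the bytes are A7 B0 95 1D A2 3A 36 CE.

A7 B0 95 1D A2 3A 36 CE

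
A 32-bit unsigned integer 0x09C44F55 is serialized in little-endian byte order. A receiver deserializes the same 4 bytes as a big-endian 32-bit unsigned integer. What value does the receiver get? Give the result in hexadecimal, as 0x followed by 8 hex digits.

0x554FC409

Stored little-endian, the bytes at ascending addresses are 55 4F C4 09.
Read back as big-endian, the last byte is least significant, giving 0x554FC409.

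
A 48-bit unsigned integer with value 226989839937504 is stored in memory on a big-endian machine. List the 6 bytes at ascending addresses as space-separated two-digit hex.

CE 72 30 C6 EF E0

226989839937504 in hexadecimal, padded to 48 bits, is 0xCE7230C6EFE0.
Split into bytes (most-significant first): CE 72 30 C6 EF E0.
Big-endian: lowest address holds the most-significant byte.
So the memory order matches the most-significant-first order: CE 72 30 C6 EF E0.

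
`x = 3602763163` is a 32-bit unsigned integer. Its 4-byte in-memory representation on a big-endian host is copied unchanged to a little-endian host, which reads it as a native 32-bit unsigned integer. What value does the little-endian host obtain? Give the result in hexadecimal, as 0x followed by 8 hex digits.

0x9BCDBDD6

3602763163 in 32-bit hexadecimal is 0xD6BDCD9B.
Stored big-endian, the bytes at ascending addresses are D6 BD CD 9B.
Read back as little-endian, the first byte is least significant, giving 0x9BCDBDD6.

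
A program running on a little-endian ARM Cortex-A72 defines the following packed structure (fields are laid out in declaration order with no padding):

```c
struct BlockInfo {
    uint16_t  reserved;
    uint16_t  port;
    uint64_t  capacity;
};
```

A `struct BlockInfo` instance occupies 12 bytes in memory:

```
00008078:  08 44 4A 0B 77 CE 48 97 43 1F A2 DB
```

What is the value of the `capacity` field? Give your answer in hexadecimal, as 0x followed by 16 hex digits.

0xDBA21F439748CE77

`capacity` follows `reserved` (2 B), `port` (2 B), so it starts at offset 2 + 2 = 4 and occupies 8 bytes.
Bytes at offsets 4..11: 77 CE 48 97 43 1F A2 DB.
Little-endian stores the least-significant byte at the lowest address.
Reassemble most-significant byte first: DB A2 1F 43 97 48 CE 77 → 0xDBA21F439748CE77.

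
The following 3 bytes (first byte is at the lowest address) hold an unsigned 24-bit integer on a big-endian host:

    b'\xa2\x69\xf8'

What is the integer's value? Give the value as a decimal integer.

10643960

In big-endian order the high byte comes first in memory.
The bytes are already most-significant first: 0xA269F8.
0xA269F8 = 10643960.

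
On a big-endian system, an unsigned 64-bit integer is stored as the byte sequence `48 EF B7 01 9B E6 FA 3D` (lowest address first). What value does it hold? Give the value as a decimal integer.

5255620507703114301

Big-endian: lowest address holds the most-significant byte.
The bytes are already most-significant first: 0x48EFB7019BE6FA3D.
0x48EFB7019BE6FA3D = 5255620507703114301.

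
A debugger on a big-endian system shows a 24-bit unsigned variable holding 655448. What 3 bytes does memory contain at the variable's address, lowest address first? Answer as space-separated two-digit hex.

655448 in hexadecimal, padded to 24 bits, is 0x0A0058.
Split into bytes (most-significant first): 0A 00 58.
Big-endian stores the most-significant byte at the lowest address.
So the memory order matches the most-significant-first order: 0A 00 58.

0A 00 58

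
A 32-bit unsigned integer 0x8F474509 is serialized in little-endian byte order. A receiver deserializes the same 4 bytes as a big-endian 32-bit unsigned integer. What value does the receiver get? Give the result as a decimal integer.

155535247

Stored little-endian, the bytes at ascending addresses are 09 45 47 8F.
Read back as big-endian, the last byte is least significant, giving 0x0945478F.
0x0945478F = 155535247.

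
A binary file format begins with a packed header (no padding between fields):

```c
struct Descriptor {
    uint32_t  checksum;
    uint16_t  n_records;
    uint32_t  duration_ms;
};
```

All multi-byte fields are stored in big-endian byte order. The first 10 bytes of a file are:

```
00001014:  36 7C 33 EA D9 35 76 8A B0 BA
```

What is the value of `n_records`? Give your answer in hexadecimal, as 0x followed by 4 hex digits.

`n_records` follows `checksum` (4 bytes), so it starts at byte offset 4 and occupies 2 bytes.
Bytes at offsets 4..5: D9 35.
Big-endian stores the most-significant byte at the lowest address.
The bytes are already most-significant first: 0xD935.

0xD935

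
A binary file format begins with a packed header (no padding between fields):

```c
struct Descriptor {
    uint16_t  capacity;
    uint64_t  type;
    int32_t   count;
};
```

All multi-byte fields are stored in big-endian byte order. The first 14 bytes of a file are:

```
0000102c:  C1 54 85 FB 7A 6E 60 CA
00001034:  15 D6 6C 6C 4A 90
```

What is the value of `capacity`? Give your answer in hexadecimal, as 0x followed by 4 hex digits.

0xC154

`capacity` is the first field, at byte offset 0, occupying 2 bytes.
Bytes at offsets 0..1: C1 54.
Big-endian: lowest address holds the most-significant byte.
The bytes are already most-significant first: 0xC154.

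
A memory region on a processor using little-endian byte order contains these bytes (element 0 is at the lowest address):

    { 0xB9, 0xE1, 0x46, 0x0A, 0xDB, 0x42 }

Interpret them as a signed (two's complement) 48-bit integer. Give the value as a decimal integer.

In little-endian order the low byte comes first in memory.
Reassemble most-significant byte first: 42 DB 0A 46 E1 B9 → 0x42DB0A46E1B9.
0x42DB0A46E1B9 = 73508537688505.

73508537688505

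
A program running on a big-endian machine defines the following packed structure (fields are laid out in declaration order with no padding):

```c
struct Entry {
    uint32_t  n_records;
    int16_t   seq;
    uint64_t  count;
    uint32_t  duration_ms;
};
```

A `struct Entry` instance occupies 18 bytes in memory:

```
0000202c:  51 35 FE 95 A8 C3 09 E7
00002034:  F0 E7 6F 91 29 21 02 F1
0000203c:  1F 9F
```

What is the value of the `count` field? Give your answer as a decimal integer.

713803942761408801

`count` follows `n_records` (4 B), `seq` (2 B), so it starts at offset 4 + 2 = 6 and occupies 8 bytes.
Bytes at offsets 6..13: 09 E7 F0 E7 6F 91 29 21.
Big-endian: lowest address holds the most-significant byte.
The bytes are already most-significant first: 0x09E7F0E76F912921.
0x09E7F0E76F912921 = 713803942761408801.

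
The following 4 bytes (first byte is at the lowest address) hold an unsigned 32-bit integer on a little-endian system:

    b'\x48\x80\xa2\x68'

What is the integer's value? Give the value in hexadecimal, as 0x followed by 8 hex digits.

Little-endian stores the least-significant byte at the lowest address.
Reassemble most-significant byte first: 68 A2 80 48 → 0x68A28048.

0x68A28048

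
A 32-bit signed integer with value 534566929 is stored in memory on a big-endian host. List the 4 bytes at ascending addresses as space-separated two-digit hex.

534566929 in hexadecimal, padded to 32 bits, is 0x1FDCD811.
Split into bytes (most-significant first): 1F DC D8 11.
Big-endian: lowest address holds the most-significant byte.
So the memory order matches the most-significant-first order: 1F DC D8 11.

1F DC D8 11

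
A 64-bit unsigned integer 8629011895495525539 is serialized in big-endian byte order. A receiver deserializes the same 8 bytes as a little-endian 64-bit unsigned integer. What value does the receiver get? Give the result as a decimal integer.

11782720343622860919

8629011895495525539 in 64-bit hexadecimal is 0x77C06899B9A184A3.
Stored big-endian, the bytes at ascending addresses are 77 C0 68 99 B9 A1 84 A3.
Read back as little-endian, the first byte is least significant, giving 0xA384A1B99968C077.
0xA384A1B99968C077 = 11782720343622860919.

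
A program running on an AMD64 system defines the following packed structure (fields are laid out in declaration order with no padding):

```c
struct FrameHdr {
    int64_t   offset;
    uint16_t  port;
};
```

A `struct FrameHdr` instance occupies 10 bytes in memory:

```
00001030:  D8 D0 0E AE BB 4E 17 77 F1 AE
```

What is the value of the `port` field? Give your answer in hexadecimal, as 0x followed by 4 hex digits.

0xAEF1

`port` follows `offset` (8 bytes), so it starts at byte offset 8 and occupies 2 bytes.
Bytes at offsets 8..9: F1 AE.
Little-endian: lowest address holds the least-significant byte.
Reassemble most-significant byte first: AE F1 → 0xAEF1.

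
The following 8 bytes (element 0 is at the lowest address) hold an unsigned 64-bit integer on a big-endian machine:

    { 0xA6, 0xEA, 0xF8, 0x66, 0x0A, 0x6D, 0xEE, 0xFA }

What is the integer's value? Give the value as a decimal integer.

In big-endian order the high byte comes first in memory.
The bytes are already most-significant first: 0xA6EAF8660A6DEEFA.
0xA6EAF8660A6DEEFA = 12027698871991660282.

12027698871991660282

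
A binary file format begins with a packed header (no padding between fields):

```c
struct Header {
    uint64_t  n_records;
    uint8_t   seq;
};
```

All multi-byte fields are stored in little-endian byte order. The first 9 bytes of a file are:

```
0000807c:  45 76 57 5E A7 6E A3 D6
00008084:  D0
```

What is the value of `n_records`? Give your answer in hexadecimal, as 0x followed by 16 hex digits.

0xD6A36EA75E577645

`n_records` is the first field, at byte offset 0, occupying 8 bytes.
Bytes at offsets 0..7: 45 76 57 5E A7 6E A3 D6.
Little-endian: lowest address holds the least-significant byte.
Reassemble most-significant byte first: D6 A3 6E A7 5E 57 76 45 → 0xD6A36EA75E577645.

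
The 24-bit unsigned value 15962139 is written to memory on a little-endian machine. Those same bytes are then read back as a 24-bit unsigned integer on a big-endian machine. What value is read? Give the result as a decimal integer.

1806579

15962139 in 24-bit hexadecimal is 0xF3901B.
Stored little-endian, the bytes at ascending addresses are 1B 90 F3.
Read back as big-endian, the last byte is least significant, giving 0x1B90F3.
0x1B90F3 = 1806579.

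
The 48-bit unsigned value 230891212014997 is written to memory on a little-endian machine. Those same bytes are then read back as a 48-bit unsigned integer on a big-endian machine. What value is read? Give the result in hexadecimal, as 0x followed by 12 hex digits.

0x9585AC8CFED1

230891212014997 in 48-bit hexadecimal is 0xD1FE8CAC8595.
Stored little-endian, the bytes at ascending addresses are 95 85 AC 8C FE D1.
Read back as big-endian, the last byte is least significant, giving 0x9585AC8CFED1.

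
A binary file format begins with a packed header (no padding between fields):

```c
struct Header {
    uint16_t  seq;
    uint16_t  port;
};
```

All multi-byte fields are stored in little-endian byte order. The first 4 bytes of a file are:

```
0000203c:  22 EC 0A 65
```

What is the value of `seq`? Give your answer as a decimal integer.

60450

`seq` is the first field, at byte offset 0, occupying 2 bytes.
Bytes at offsets 0..1: 22 EC.
In little-endian order the low byte comes first in memory.
Reassemble most-significant byte first: EC 22 → 0xEC22.
0xEC22 = 60450.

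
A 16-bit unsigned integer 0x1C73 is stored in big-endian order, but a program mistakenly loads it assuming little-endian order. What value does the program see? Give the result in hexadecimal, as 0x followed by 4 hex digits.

0x731C

Stored big-endian, the bytes at ascending addresses are 1C 73.
Read back as little-endian, the first byte is least significant, giving 0x731C.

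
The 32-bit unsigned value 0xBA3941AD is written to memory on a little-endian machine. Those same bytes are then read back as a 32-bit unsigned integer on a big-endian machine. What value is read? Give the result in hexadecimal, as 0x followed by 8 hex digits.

0xAD4139BA

Stored little-endian, the bytes at ascending addresses are AD 41 39 BA.
Read back as big-endian, the last byte is least significant, giving 0xAD4139BA.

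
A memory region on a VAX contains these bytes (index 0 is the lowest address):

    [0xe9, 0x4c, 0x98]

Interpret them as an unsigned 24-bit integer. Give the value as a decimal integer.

9981161

In little-endian order the low byte comes first in memory.
Reassemble most-significant byte first: 98 4C E9 → 0x984CE9.
0x984CE9 = 9981161.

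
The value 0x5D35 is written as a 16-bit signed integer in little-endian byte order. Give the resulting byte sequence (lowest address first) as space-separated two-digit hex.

Split into bytes (most-significant first): 5D 35.
Little-endian stores the least-significant byte at the lowest address.
So at ascending addresses the bytes are 35 5D.

35 5D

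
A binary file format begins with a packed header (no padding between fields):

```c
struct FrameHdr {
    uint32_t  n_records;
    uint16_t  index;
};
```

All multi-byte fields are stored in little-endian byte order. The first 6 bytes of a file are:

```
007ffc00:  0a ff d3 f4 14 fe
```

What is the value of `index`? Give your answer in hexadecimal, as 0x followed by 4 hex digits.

0xFE14

`index` follows `n_records` (4 bytes), so it starts at byte offset 4 and occupies 2 bytes.
Bytes at offsets 4..5: 14 FE.
Little-endian: lowest address holds the least-significant byte.
Reassemble most-significant byte first: FE 14 → 0xFE14.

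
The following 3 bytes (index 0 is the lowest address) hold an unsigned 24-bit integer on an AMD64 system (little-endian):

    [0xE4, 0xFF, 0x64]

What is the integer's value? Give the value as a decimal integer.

6619108

Little-endian stores the least-significant byte at the lowest address.
Reassemble most-significant byte first: 64 FF E4 → 0x64FFE4.
0x64FFE4 = 6619108.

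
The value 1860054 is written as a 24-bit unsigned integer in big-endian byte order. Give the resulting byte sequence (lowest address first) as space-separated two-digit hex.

1860054 in hexadecimal, padded to 24 bits, is 0x1C61D6.
Split into bytes (most-significant first): 1C 61 D6.
Big-endian stores the most-significant byte at the lowest address.
So the memory order matches the most-significant-first order: 1C 61 D6.

1C 61 D6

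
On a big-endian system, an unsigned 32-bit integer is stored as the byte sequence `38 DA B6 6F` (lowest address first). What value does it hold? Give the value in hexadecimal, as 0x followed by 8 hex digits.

0x38DAB66F

Big-endian: lowest address holds the most-significant byte.
The bytes are already most-significant first: 0x38DAB66F.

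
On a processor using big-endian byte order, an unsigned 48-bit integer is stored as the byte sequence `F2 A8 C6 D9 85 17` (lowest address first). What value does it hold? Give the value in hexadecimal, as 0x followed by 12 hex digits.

0xF2A8C6D98517

Big-endian stores the most-significant byte at the lowest address.
The bytes are already most-significant first: 0xF2A8C6D98517.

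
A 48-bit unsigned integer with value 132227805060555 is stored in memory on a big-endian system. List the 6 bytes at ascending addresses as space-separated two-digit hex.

132227805060555 in hexadecimal, padded to 48 bits, is 0x7842AF599DCB.
Split into bytes (most-significant first): 78 42 AF 59 9D CB.
Big-endian stores the most-significant byte at the lowest address.
So the memory order matches the most-significant-first order: 78 42 AF 59 9D CB.

78 42 AF 59 9D CB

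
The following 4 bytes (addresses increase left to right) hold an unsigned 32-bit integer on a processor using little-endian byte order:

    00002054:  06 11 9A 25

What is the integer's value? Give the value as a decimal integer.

In little-endian order the low byte comes first in memory.
Reassemble most-significant byte first: 25 9A 11 06 → 0x259A1106.
0x259A1106 = 630853894.

630853894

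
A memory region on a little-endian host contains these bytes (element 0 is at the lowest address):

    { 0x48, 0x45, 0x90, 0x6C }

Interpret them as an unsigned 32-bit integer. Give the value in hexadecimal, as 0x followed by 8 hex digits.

Little-endian: lowest address holds the least-significant byte.
Reassemble most-significant byte first: 6C 90 45 48 → 0x6C904548.

0x6C904548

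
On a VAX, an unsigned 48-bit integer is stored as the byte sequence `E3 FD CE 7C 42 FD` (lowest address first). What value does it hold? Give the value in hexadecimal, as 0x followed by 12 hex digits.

0xFD427CCEFDE3

In little-endian order the low byte comes first in memory.
Reassemble most-significant byte first: FD 42 7C CE FD E3 → 0xFD427CCEFDE3.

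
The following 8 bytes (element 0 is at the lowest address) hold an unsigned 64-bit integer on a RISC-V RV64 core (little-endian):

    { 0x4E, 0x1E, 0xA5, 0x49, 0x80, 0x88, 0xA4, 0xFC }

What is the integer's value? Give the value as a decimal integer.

18204825678311136846

In little-endian order the low byte comes first in memory.
Reassemble most-significant byte first: FC A4 88 80 49 A5 1E 4E → 0xFCA4888049A51E4E.
0xFCA4888049A51E4E = 18204825678311136846.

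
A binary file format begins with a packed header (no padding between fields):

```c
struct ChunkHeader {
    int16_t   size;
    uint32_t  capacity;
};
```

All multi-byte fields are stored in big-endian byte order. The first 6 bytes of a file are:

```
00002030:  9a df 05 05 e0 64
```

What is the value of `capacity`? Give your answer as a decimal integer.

84271204

`capacity` follows `size` (2 bytes), so it starts at byte offset 2 and occupies 4 bytes.
Bytes at offsets 2..5: 05 05 E0 64.
Big-endian: lowest address holds the most-significant byte.
The bytes are already most-significant first: 0x0505E064.
0x0505E064 = 84271204.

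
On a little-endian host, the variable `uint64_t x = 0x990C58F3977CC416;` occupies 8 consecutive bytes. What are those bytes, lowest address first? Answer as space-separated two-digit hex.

16 C4 7C 97 F3 58 0C 99

Split into bytes (most-significant first): 99 0C 58 F3 97 7C C4 16.
Little-endian: lowest address holds the least-significant byte.
So at ascending addresses the bytes are 16 C4 7C 97 F3 58 0C 99.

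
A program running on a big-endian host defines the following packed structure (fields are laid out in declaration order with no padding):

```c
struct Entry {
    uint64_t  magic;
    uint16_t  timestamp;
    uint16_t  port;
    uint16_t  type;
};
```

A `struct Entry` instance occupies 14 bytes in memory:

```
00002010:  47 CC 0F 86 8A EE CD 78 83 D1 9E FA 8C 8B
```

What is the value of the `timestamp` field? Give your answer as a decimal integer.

33745

`timestamp` follows `magic` (8 bytes), so it starts at byte offset 8 and occupies 2 bytes.
Bytes at offsets 8..9: 83 D1.
Big-endian stores the most-significant byte at the lowest address.
The bytes are already most-significant first: 0x83D1.
0x83D1 = 33745.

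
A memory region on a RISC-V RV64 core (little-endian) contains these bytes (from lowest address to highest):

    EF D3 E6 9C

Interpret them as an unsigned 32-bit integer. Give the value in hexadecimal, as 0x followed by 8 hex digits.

0x9CE6D3EF

Little-endian: lowest address holds the least-significant byte.
Reassemble most-significant byte first: 9C E6 D3 EF → 0x9CE6D3EF.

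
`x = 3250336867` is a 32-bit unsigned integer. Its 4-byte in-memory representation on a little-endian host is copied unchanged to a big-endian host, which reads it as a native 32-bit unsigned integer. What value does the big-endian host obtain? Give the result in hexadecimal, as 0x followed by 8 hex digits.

3250336867 in 32-bit hexadecimal is 0xC1BC3463.
Stored little-endian, the bytes at ascending addresses are 63 34 BC C1.
Read back as big-endian, the last byte is least significant, giving 0x6334BCC1.

0x6334BCC1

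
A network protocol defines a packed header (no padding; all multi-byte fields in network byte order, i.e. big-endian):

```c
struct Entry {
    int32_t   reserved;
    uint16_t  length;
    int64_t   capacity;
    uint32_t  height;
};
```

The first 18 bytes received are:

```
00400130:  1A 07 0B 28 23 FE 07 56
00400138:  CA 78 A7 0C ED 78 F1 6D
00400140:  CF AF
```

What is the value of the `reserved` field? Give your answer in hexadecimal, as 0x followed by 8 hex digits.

`reserved` is the first field, at byte offset 0, occupying 4 bytes.
Bytes at offsets 0..3: 1A 07 0B 28.
Big-endian: lowest address holds the most-significant byte.
The bytes are already most-significant first: 0x1A070B28.

0x1A070B28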